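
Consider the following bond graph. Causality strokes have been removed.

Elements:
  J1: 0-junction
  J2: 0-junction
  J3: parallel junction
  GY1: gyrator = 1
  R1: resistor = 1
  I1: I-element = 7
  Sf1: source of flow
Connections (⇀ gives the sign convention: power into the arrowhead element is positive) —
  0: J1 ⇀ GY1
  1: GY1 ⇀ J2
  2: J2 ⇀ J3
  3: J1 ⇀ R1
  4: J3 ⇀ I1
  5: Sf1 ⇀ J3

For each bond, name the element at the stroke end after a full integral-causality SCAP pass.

b5 |Sf1  (Sf1 fixes flow; stroke at Sf1)
b4 |I1  (prefer integral on I1)
b2 |J3  (closing 0-jn rule on J3)
b1 |J2  (J2: last free bond brings effort in)
b0 |J1  (GY GY1: same side as bond 1)
b3 |R1  (J1 effort already set via bond 0)

β0 |J1
β1 |J2
β2 |J3
β3 |R1
β4 |I1
β5 |Sf1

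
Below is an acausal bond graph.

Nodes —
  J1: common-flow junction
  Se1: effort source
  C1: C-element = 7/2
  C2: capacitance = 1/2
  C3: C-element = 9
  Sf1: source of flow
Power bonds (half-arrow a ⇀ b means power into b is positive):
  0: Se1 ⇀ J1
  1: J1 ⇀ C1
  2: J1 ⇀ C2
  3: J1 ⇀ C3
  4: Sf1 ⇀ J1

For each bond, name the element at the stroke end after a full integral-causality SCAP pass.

bond 0 stroke→J1
bond 1 stroke→J1
bond 2 stroke→J1
bond 3 stroke→J1
bond 4 stroke→Sf1

b0 |J1  (Se1: effort source, stroke at far end)
b4 |Sf1  (Sf1: flow source, stroke at near end)
b1 |J1  (1-jn J1 has f-setter on 4)
b2 |J1  (J1 flow already set via bond 4)
b3 |J1  (1-jn J1 has f-setter on 4)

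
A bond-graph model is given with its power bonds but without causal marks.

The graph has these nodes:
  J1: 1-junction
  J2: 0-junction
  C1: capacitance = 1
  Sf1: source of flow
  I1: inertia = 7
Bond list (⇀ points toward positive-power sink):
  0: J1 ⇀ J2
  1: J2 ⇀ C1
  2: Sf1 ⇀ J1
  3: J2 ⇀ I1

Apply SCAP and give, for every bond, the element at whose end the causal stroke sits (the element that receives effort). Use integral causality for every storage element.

β0 stroke→J1
β1 stroke→J2
β2 stroke→Sf1
β3 stroke→I1

b2 →Sf1  (Sf1: flow source, stroke at near end)
b0 →J1  (1-jn J1 has f-setter on 2)
b1 →J2  (C1: C, integral causality)
b3 →I1  (J2: bond 1 brought effort, rest push out)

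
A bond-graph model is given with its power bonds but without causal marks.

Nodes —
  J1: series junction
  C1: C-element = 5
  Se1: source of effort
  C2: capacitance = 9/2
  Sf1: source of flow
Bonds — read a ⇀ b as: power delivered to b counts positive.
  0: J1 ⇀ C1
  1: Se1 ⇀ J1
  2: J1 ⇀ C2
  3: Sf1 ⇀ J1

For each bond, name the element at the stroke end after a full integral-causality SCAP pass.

β0 stroke at J1
β1 stroke at J1
β2 stroke at J1
β3 stroke at Sf1

#1 |J1  (Se1: effort source, stroke at far end)
#3 |Sf1  (Sf1: flow source, stroke at near end)
#0 |J1  (common-f at J1 fixed by 3)
#2 |J1  (1-jn J1 has f-setter on 3)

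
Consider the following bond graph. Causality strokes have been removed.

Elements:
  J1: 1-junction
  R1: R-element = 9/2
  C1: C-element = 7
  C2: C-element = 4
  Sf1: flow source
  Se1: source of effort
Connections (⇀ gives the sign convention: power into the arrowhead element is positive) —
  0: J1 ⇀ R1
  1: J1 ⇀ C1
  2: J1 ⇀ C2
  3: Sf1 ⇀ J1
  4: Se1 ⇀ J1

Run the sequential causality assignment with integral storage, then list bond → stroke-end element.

bond 3 stroke→Sf1  (Sf1 (Sf) sets flow on bond)
bond 4 stroke→J1  (source Se1 imposes e)
bond 0 stroke→J1  (J1 flow already set via bond 3)
bond 1 stroke→J1  (1-jn J1 has f-setter on 3)
bond 2 stroke→J1  (1-jn J1 has f-setter on 3)

#0 →J1
#1 →J1
#2 →J1
#3 →Sf1
#4 →J1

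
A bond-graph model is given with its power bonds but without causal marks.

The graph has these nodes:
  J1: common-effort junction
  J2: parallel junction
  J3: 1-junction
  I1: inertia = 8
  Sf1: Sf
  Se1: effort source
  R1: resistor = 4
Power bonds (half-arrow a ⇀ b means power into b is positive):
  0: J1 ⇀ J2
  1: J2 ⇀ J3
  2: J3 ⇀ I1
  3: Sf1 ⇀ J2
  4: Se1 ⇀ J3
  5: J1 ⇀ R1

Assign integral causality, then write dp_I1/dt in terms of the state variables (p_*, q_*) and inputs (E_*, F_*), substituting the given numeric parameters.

bond 3 |Sf1  (Sf1: flow source, stroke at near end)
bond 4 |J3  (source Se1 imposes e)
bond 2 |I1  (I1 outputs flow p/I1)
bond 1 |J3  (J3: bond 2 brought flow, rest push out)
bond 0 |J2  (J2: last free bond brings effort in)
bond 5 |J1  (J1: last free bond brings effort in)

dp_I1/dt = E_Se1 + 4*F_Sf1 - p_I1/2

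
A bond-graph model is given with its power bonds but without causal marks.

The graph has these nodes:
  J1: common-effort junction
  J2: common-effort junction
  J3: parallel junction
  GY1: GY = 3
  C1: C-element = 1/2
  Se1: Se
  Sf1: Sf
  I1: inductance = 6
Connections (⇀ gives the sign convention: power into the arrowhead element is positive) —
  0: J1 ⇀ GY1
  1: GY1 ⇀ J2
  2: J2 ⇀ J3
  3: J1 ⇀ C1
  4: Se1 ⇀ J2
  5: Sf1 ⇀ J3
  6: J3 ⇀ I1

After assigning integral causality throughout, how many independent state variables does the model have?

2  (C1, I1 all integral)

bond 4 stroke→J2  (Se1 (Se) sets effort on bond)
bond 5 stroke→Sf1  (Sf1: flow source, stroke at near end)
bond 1 stroke→GY1  (J2 effort already set via bond 4)
bond 2 stroke→J3  (0-jn J2 has e-setter on 4)
bond 6 stroke→I1  (J3: bond 2 brought effort, rest push out)
bond 0 stroke→GY1  (GY GY1: same side as bond 1)
bond 3 stroke→J1  (only one effort-in slot at J1)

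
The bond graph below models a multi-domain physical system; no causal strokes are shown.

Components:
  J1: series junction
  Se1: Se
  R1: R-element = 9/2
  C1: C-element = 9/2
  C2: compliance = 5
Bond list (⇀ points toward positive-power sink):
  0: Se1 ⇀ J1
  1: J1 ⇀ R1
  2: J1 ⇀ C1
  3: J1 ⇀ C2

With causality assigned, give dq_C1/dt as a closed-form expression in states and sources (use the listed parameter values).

dq_C1/dt = 2*E_Se1/9 - 4*q_C1/81 - 2*q_C2/45

β0 stroke at J1  (Se1: effort source, stroke at far end)
β2 stroke at J1  (C1 integral (e out))
β3 stroke at J1  (prefer integral on C2)
β1 stroke at R1  (closing 1-jn rule on J1)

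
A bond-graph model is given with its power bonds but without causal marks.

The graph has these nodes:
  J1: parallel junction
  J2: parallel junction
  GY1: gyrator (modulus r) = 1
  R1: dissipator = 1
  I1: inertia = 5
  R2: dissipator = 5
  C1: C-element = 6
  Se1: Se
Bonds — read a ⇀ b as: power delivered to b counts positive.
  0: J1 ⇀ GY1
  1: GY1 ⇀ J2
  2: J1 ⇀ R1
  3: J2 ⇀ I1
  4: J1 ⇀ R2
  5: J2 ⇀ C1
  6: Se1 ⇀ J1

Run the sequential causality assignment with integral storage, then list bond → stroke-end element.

#0 →GY1
#1 →GY1
#2 →R1
#3 →I1
#4 →R2
#5 →J2
#6 →J1

b6 |J1  (source Se1 imposes e)
b0 |GY1  (J1: bond 6 brought effort, rest push out)
b2 |R1  (J1 effort already set via bond 6)
b4 |R2  (J1 effort already set via bond 6)
b1 |GY1  (GY1: gyrator matches bond 0)
b3 |I1  (prefer integral on I1)
b5 |J2  (J2: last free bond brings effort in)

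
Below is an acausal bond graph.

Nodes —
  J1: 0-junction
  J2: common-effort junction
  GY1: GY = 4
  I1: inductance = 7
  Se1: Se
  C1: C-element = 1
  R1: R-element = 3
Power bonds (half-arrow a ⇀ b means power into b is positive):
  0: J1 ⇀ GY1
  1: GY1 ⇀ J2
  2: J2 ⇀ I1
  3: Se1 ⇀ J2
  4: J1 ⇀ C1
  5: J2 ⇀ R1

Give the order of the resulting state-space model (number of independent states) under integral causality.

2  (C1, I1 all integral)

b3 |J2  (Se1 fixes effort; stroke away)
b1 |GY1  (J2 effort already set via bond 3)
b2 |I1  (J2: bond 3 brought effort, rest push out)
b5 |R1  (J2 effort already set via bond 3)
b0 |GY1  (GY GY1: same side as bond 1)
b4 |J1  (closing 0-jn rule on J1)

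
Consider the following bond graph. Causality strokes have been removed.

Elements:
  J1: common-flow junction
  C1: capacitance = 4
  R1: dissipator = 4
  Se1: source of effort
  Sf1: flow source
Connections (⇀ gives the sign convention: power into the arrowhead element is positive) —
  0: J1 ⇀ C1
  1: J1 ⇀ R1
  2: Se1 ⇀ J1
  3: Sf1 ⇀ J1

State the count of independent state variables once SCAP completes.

1  (C1 all integral)

b2 →J1  (Se1 (Se) sets effort on bond)
b3 →Sf1  (source Sf1 imposes f)
b0 →J1  (J1 flow already set via bond 3)
b1 →J1  (1-jn J1 has f-setter on 3)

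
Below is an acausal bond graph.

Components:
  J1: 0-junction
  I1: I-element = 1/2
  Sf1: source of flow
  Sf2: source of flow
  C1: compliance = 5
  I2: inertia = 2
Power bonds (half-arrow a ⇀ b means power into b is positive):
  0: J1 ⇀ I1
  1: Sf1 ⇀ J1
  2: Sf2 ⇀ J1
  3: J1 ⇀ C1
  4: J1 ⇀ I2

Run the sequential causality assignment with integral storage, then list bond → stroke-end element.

b0 |I1
b1 |Sf1
b2 |Sf2
b3 |J1
b4 |I2

b1 →Sf1  (Sf1 (Sf) sets flow on bond)
b2 →Sf2  (Sf2 fixes flow; stroke at Sf2)
b0 →I1  (I1 integral (f out))
b3 →J1  (C1 integral (e out))
b4 →I2  (0-jn J1 has e-setter on 3)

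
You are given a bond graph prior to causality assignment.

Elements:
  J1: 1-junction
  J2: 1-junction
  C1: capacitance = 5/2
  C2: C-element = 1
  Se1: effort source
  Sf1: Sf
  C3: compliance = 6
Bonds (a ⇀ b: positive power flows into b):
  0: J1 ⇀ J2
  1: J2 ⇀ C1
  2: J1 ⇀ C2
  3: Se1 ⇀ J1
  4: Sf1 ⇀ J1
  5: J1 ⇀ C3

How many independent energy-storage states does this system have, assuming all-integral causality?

b3 →J1  (Se1 fixes effort; stroke away)
b4 →Sf1  (source Sf1 imposes f)
b0 →J1  (J1 flow already set via bond 4)
b2 →J1  (common-f at J1 fixed by 4)
b5 →J1  (1-jn J1 has f-setter on 4)
b1 →J2  (common-f at J2 fixed by 0)

3  (C1, C2, C3 all integral)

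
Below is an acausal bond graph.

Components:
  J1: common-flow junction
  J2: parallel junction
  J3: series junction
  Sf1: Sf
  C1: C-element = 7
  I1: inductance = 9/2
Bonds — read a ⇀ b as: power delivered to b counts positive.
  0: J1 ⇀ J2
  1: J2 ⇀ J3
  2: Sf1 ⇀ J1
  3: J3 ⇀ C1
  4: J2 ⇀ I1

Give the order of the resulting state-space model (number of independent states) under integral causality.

2  (C1, I1 all integral)

b2 stroke at Sf1  (Sf1 fixes flow; stroke at Sf1)
b0 stroke at J1  (1-jn J1 has f-setter on 2)
b3 stroke at J3  (prefer integral on C1)
b1 stroke at J2  (J3: last free bond brings flow in)
b4 stroke at I1  (J2 effort already set via bond 1)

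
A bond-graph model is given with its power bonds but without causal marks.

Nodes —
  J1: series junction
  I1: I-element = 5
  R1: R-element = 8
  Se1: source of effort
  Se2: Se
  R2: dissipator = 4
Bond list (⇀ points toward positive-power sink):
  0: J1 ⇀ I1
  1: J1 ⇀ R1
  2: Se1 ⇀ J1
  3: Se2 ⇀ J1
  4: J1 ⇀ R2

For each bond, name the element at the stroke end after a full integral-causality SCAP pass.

b0 stroke→I1
b1 stroke→J1
b2 stroke→J1
b3 stroke→J1
b4 stroke→J1

bond 2 |J1  (source Se1 imposes e)
bond 3 |J1  (Se2 fixes effort; stroke away)
bond 0 |I1  (I1 outputs flow p/I1)
bond 1 |J1  (J1: bond 0 brought flow, rest push out)
bond 4 |J1  (J1: bond 0 brought flow, rest push out)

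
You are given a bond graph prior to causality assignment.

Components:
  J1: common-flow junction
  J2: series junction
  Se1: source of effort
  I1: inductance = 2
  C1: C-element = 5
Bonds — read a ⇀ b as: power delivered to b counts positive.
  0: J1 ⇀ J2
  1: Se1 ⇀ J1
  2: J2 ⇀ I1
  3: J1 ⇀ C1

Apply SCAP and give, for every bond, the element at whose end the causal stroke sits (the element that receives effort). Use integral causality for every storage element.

β1 →J1  (source Se1 imposes e)
β2 →I1  (I1 integral (f out))
β0 →J2  (J2 flow already set via bond 2)
β3 →J1  (J1 flow already set via bond 0)

β0 →J2
β1 →J1
β2 →I1
β3 →J1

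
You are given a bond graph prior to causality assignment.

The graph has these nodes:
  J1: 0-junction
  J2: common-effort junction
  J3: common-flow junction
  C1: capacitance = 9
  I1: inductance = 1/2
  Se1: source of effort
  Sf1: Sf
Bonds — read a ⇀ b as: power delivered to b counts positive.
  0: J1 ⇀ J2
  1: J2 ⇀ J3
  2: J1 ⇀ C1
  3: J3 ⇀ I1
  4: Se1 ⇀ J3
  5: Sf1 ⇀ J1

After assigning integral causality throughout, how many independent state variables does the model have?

#4 |J3  (source Se1 imposes e)
#5 |Sf1  (Sf1 (Sf) sets flow on bond)
#2 |J1  (C1 outputs effort q/C1)
#0 |J2  (J1 effort already set via bond 2)
#1 |J3  (J2: bond 0 brought effort, rest push out)
#3 |I1  (only one flow-in slot at J3)

2  (C1, I1 all integral)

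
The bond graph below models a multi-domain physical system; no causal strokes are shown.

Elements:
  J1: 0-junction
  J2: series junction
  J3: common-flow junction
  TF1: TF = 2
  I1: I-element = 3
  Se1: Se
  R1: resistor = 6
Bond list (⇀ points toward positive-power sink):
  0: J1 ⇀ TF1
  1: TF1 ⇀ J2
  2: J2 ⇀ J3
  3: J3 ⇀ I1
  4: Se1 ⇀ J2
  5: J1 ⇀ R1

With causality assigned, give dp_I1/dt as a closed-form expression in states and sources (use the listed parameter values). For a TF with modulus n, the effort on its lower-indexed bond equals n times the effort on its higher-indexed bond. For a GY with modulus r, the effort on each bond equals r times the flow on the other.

β4 stroke→J2  (source Se1 imposes e)
β3 stroke→I1  (prefer integral on I1)
β2 stroke→J3  (J3: bond 3 brought flow, rest push out)
β1 stroke→J2  (common-f at J2 fixed by 2)
β0 stroke→TF1  (TF1: transformer flips bond 1)
β5 stroke→J1  (only one effort-in slot at J1)

dp_I1/dt = E_Se1 - p_I1/2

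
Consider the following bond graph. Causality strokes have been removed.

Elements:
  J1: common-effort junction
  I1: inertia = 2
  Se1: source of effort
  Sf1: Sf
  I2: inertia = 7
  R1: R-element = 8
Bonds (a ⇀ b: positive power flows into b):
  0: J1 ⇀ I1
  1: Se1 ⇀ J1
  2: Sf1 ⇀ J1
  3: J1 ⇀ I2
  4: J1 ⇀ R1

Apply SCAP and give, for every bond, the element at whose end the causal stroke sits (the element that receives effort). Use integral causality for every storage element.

bond 1 →J1  (Se1: effort source, stroke at far end)
bond 2 →Sf1  (Sf1 fixes flow; stroke at Sf1)
bond 0 →I1  (J1: bond 1 brought effort, rest push out)
bond 3 →I2  (0-jn J1 has e-setter on 1)
bond 4 →R1  (J1 effort already set via bond 1)

β0 |I1
β1 |J1
β2 |Sf1
β3 |I2
β4 |R1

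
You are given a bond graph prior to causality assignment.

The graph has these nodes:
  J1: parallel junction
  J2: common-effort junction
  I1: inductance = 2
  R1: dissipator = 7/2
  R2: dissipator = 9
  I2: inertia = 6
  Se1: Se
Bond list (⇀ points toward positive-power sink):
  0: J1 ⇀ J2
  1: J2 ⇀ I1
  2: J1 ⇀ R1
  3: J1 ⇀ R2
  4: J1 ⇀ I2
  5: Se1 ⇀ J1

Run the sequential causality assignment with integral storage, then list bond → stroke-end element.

β5 |J1  (Se1 fixes effort; stroke away)
β0 |J2  (0-jn J1 has e-setter on 5)
β2 |R1  (J1 effort already set via bond 5)
β3 |R2  (J1 effort already set via bond 5)
β4 |I2  (J1 effort already set via bond 5)
β1 |I1  (common-e at J2 fixed by 0)

β0 |J2
β1 |I1
β2 |R1
β3 |R2
β4 |I2
β5 |J1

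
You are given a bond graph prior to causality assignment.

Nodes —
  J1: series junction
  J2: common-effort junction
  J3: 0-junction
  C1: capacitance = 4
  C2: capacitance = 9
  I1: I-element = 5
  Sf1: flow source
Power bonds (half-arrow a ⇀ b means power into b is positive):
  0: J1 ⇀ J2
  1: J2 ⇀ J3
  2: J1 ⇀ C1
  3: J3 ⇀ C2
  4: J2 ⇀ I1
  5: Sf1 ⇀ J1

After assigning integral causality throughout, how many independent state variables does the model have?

3  (C1, C2, I1 all integral)

b5 stroke→Sf1  (Sf1: flow source, stroke at near end)
b0 stroke→J1  (J1 flow already set via bond 5)
b2 stroke→J1  (J1: bond 5 brought flow, rest push out)
b3 stroke→J3  (C2 outputs effort q/C2)
b1 stroke→J2  (J3 effort already set via bond 3)
b4 stroke→I1  (J2 effort already set via bond 1)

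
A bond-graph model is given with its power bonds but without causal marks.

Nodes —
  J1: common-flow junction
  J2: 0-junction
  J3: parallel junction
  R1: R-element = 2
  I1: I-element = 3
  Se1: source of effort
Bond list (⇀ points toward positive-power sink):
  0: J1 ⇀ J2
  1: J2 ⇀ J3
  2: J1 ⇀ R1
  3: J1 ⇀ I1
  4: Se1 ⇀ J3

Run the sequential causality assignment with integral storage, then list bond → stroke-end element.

β0 →J1
β1 →J2
β2 →J1
β3 →I1
β4 →J3

β4 stroke at J3  (source Se1 imposes e)
β1 stroke at J2  (0-jn J3 has e-setter on 4)
β0 stroke at J1  (0-jn J2 has e-setter on 1)
β3 stroke at I1  (prefer integral on I1)
β2 stroke at J1  (common-f at J1 fixed by 3)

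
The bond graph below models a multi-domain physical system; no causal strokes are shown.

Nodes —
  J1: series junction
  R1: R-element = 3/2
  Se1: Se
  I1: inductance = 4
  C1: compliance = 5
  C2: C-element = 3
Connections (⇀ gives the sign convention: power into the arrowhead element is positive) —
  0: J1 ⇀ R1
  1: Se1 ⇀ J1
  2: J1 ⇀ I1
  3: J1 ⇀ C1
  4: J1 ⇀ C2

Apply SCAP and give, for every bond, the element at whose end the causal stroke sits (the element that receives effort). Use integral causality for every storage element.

b0 |J1
b1 |J1
b2 |I1
b3 |J1
b4 |J1

b1 stroke→J1  (source Se1 imposes e)
b2 stroke→I1  (I1 integral (f out))
b0 stroke→J1  (J1: bond 2 brought flow, rest push out)
b3 stroke→J1  (common-f at J1 fixed by 2)
b4 stroke→J1  (common-f at J1 fixed by 2)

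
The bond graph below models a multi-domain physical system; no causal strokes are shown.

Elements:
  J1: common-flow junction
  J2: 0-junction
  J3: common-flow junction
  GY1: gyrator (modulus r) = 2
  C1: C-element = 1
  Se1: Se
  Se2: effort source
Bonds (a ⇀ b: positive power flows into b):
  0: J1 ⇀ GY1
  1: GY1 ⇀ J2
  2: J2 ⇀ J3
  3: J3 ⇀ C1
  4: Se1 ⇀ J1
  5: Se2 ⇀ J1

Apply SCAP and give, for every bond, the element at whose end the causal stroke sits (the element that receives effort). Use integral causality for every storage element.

#0 →GY1
#1 →GY1
#2 →J2
#3 →J3
#4 →J1
#5 →J1

#4 →J1  (source Se1 imposes e)
#5 →J1  (source Se2 imposes e)
#0 →GY1  (only one flow-in slot at J1)
#1 →GY1  (GY GY1: same side as bond 0)
#2 →J2  (closing 0-jn rule on J2)
#3 →J3  (1-jn J3 has f-setter on 2)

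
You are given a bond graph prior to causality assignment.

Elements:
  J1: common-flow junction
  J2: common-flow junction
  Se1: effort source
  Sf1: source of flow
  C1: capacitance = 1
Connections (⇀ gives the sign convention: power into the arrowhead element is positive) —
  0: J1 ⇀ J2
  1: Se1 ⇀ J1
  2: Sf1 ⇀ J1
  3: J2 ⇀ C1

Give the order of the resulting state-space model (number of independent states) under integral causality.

1  (C1 all integral)

bond 1 stroke→J1  (Se1 fixes effort; stroke away)
bond 2 stroke→Sf1  (Sf1 (Sf) sets flow on bond)
bond 0 stroke→J1  (1-jn J1 has f-setter on 2)
bond 3 stroke→J2  (J2 flow already set via bond 0)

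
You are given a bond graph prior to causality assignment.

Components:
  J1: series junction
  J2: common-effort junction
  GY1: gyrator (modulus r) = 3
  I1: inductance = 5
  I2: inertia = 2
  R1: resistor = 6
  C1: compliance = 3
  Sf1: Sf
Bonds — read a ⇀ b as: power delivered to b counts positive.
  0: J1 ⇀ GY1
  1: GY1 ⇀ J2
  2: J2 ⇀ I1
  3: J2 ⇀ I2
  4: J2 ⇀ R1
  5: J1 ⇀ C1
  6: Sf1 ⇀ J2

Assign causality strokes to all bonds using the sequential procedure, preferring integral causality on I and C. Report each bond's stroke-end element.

#0 |GY1
#1 |GY1
#2 |I1
#3 |I2
#4 |J2
#5 |J1
#6 |Sf1

bond 6 stroke→Sf1  (Sf1: flow source, stroke at near end)
bond 2 stroke→I1  (I1 outputs flow p/I1)
bond 3 stroke→I2  (I2: I, integral causality)
bond 5 stroke→J1  (C1: C, integral causality)
bond 0 stroke→GY1  (only one flow-in slot at J1)
bond 1 stroke→GY1  (GY1 both-in/both-out from 0)
bond 4 stroke→J2  (closing 0-jn rule on J2)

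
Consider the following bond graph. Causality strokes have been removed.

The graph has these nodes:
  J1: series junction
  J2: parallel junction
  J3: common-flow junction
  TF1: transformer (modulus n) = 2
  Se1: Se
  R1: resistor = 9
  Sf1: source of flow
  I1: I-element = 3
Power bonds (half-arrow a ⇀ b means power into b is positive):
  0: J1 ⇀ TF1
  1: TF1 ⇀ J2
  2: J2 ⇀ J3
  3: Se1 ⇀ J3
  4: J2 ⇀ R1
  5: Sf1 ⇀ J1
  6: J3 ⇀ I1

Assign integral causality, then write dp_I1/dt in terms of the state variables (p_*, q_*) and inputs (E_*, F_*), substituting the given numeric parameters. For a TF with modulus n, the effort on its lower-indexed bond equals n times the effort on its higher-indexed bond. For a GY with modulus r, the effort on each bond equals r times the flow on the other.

dp_I1/dt = E_Se1 + 18*F_Sf1 - 3*p_I1

b3 stroke→J3  (Se1 fixes effort; stroke away)
b5 stroke→Sf1  (Sf1: flow source, stroke at near end)
b0 stroke→J1  (common-f at J1 fixed by 5)
b1 stroke→TF1  (TF1: transformer flips bond 0)
b6 stroke→I1  (I1 integral (f out))
b2 stroke→J3  (J3: bond 6 brought flow, rest push out)
b4 stroke→J2  (closing 0-jn rule on J2)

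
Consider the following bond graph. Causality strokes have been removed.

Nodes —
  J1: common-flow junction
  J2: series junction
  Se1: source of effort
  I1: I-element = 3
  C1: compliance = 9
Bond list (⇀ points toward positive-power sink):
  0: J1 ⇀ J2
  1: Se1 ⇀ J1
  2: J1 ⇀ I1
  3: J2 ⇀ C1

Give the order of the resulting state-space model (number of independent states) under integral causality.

bond 1 →J1  (source Se1 imposes e)
bond 2 →I1  (I1 integral (f out))
bond 0 →J1  (J1 flow already set via bond 2)
bond 3 →J2  (common-f at J2 fixed by 0)

2  (C1, I1 all integral)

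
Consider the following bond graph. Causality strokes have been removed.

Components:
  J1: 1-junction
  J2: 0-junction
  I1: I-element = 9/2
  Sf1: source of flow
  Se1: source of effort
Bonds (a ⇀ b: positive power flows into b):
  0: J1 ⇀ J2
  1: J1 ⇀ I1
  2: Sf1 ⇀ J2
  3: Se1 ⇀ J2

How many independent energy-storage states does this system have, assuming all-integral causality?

1  (I1 all integral)

b2 |Sf1  (Sf1 fixes flow; stroke at Sf1)
b3 |J2  (Se1 (Se) sets effort on bond)
b0 |J1  (0-jn J2 has e-setter on 3)
b1 |I1  (J1: last free bond brings flow in)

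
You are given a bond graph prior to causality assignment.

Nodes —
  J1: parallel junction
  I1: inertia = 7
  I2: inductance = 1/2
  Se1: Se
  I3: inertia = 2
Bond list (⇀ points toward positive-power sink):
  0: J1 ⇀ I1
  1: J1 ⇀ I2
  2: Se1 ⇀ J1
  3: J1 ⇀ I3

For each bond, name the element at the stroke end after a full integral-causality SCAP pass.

β0 stroke at I1
β1 stroke at I2
β2 stroke at J1
β3 stroke at I3

b2 stroke→J1  (Se1 (Se) sets effort on bond)
b0 stroke→I1  (J1 effort already set via bond 2)
b1 stroke→I2  (J1: bond 2 brought effort, rest push out)
b3 stroke→I3  (common-e at J1 fixed by 2)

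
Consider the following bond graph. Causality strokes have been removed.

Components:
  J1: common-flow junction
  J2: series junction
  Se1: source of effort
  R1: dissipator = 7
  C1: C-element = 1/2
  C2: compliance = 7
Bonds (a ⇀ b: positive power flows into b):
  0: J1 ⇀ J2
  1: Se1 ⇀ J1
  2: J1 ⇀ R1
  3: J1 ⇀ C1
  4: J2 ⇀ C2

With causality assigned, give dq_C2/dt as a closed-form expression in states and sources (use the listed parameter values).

#1 →J1  (Se1 (Se) sets effort on bond)
#3 →J1  (C1: C, integral causality)
#4 →J2  (C2: C, integral causality)
#0 →J1  (only one flow-in slot at J2)
#2 →R1  (closing 1-jn rule on J1)

dq_C2/dt = E_Se1/7 - 2*q_C1/7 - q_C2/49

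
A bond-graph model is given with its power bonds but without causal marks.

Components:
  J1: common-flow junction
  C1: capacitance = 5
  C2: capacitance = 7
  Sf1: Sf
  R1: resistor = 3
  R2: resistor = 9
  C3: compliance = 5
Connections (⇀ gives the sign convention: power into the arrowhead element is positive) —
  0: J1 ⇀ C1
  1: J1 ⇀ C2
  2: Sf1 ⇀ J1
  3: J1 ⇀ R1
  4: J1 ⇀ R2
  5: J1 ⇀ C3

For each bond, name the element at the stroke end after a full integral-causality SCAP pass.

β0 stroke at J1
β1 stroke at J1
β2 stroke at Sf1
β3 stroke at J1
β4 stroke at J1
β5 stroke at J1

β2 stroke at Sf1  (Sf1: flow source, stroke at near end)
β0 stroke at J1  (J1: bond 2 brought flow, rest push out)
β1 stroke at J1  (common-f at J1 fixed by 2)
β3 stroke at J1  (J1 flow already set via bond 2)
β4 stroke at J1  (common-f at J1 fixed by 2)
β5 stroke at J1  (1-jn J1 has f-setter on 2)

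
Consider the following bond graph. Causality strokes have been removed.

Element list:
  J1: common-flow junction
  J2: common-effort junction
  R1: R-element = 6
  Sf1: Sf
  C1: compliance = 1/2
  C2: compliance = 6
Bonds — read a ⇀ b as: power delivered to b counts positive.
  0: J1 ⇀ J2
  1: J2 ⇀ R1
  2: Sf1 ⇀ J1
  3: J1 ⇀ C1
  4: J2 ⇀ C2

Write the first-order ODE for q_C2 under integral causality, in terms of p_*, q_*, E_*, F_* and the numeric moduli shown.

β2 stroke at Sf1  (Sf1 (Sf) sets flow on bond)
β0 stroke at J1  (J1 flow already set via bond 2)
β3 stroke at J1  (J1: bond 2 brought flow, rest push out)
β4 stroke at J2  (prefer integral on C2)
β1 stroke at R1  (common-e at J2 fixed by 4)

dq_C2/dt = F_Sf1 - q_C2/36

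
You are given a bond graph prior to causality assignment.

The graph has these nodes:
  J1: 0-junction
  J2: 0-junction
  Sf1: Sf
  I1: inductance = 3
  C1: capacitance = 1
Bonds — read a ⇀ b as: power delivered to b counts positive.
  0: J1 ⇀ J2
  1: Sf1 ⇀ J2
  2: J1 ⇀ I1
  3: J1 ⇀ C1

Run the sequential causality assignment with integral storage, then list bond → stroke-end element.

b1 stroke at Sf1  (Sf1: flow source, stroke at near end)
b0 stroke at J2  (J2: last free bond brings effort in)
b2 stroke at I1  (prefer integral on I1)
b3 stroke at J1  (closing 0-jn rule on J1)

b0 stroke at J2
b1 stroke at Sf1
b2 stroke at I1
b3 stroke at J1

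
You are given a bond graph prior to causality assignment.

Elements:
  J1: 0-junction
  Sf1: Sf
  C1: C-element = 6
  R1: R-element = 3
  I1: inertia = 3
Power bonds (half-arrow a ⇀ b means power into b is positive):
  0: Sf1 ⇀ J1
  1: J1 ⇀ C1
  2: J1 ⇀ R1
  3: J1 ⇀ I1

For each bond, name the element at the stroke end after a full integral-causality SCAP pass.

#0 stroke→Sf1
#1 stroke→J1
#2 stroke→R1
#3 stroke→I1

β0 →Sf1  (Sf1 fixes flow; stroke at Sf1)
β1 →J1  (C1 integral (e out))
β2 →R1  (J1 effort already set via bond 1)
β3 →I1  (J1 effort already set via bond 1)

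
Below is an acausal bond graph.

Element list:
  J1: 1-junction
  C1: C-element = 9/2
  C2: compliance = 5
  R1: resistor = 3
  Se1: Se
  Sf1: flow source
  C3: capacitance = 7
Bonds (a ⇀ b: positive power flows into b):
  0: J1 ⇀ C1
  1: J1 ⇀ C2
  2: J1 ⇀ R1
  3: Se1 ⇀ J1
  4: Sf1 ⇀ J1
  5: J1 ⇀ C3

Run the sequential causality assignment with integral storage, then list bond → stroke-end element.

bond 3 |J1  (Se1 (Se) sets effort on bond)
bond 4 |Sf1  (Sf1 fixes flow; stroke at Sf1)
bond 0 |J1  (1-jn J1 has f-setter on 4)
bond 1 |J1  (J1 flow already set via bond 4)
bond 2 |J1  (J1 flow already set via bond 4)
bond 5 |J1  (J1 flow already set via bond 4)

β0 →J1
β1 →J1
β2 →J1
β3 →J1
β4 →Sf1
β5 →J1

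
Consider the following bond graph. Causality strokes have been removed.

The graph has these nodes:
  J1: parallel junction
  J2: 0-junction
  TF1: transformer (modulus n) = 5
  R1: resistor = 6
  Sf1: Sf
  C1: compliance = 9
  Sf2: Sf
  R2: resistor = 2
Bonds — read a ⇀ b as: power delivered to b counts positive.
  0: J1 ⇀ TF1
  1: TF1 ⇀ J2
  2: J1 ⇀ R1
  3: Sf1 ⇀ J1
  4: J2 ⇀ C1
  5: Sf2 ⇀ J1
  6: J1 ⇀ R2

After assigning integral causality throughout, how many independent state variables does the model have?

bond 3 →Sf1  (Sf1 fixes flow; stroke at Sf1)
bond 5 →Sf2  (Sf2 fixes flow; stroke at Sf2)
bond 4 →J2  (prefer integral on C1)
bond 1 →TF1  (J2 effort already set via bond 4)
bond 0 →J1  (TF TF1: opposite of bond 1)
bond 2 →R1  (J1 effort already set via bond 0)
bond 6 →R2  (J1 effort already set via bond 0)

1  (C1 all integral)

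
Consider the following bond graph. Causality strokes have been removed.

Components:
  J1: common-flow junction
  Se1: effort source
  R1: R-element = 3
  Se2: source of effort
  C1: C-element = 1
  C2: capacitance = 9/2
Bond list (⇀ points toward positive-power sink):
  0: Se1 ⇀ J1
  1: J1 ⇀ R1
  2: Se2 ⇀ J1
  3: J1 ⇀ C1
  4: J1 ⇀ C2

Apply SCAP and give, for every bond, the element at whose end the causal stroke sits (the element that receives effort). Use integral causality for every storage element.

bond 0 stroke at J1  (source Se1 imposes e)
bond 2 stroke at J1  (Se2: effort source, stroke at far end)
bond 3 stroke at J1  (C1 integral (e out))
bond 4 stroke at J1  (C2: C, integral causality)
bond 1 stroke at R1  (only one flow-in slot at J1)

b0 →J1
b1 →R1
b2 →J1
b3 →J1
b4 →J1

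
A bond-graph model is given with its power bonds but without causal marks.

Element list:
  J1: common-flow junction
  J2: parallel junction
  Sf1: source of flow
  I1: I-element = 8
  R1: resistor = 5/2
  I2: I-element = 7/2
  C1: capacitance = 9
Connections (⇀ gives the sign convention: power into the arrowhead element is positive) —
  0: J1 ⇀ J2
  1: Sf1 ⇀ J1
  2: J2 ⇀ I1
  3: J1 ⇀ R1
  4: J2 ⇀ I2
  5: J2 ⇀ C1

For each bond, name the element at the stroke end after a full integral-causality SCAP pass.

#0 stroke at J1
#1 stroke at Sf1
#2 stroke at I1
#3 stroke at J1
#4 stroke at I2
#5 stroke at J2

b1 stroke at Sf1  (Sf1 fixes flow; stroke at Sf1)
b0 stroke at J1  (J1: bond 1 brought flow, rest push out)
b3 stroke at J1  (1-jn J1 has f-setter on 1)
b2 stroke at I1  (prefer integral on I1)
b4 stroke at I2  (prefer integral on I2)
b5 stroke at J2  (J2: last free bond brings effort in)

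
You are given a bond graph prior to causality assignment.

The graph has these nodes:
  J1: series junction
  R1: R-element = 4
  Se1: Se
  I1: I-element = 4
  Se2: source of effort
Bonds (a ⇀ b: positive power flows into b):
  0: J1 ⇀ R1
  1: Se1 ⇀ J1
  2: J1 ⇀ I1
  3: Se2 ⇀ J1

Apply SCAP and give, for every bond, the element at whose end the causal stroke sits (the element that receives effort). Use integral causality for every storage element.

bond 0 |J1
bond 1 |J1
bond 2 |I1
bond 3 |J1

#1 stroke at J1  (Se1 fixes effort; stroke away)
#3 stroke at J1  (Se2: effort source, stroke at far end)
#2 stroke at I1  (I1 integral (f out))
#0 stroke at J1  (1-jn J1 has f-setter on 2)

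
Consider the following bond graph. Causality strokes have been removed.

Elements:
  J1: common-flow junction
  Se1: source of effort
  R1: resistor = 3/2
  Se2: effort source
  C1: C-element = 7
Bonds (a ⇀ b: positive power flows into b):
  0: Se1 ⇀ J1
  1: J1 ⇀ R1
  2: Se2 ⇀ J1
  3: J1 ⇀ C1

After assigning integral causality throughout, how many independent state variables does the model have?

1  (C1 all integral)

bond 0 |J1  (Se1 fixes effort; stroke away)
bond 2 |J1  (Se2 fixes effort; stroke away)
bond 3 |J1  (C1 integral (e out))
bond 1 |R1  (J1: last free bond brings flow in)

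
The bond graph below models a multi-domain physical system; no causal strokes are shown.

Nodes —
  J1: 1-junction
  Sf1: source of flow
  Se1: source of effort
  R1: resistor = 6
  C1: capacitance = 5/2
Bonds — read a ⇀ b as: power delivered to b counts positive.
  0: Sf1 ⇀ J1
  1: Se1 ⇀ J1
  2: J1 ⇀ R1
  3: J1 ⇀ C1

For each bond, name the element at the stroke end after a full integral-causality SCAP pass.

b0 stroke at Sf1
b1 stroke at J1
b2 stroke at J1
b3 stroke at J1

#0 |Sf1  (Sf1: flow source, stroke at near end)
#1 |J1  (Se1 fixes effort; stroke away)
#2 |J1  (common-f at J1 fixed by 0)
#3 |J1  (1-jn J1 has f-setter on 0)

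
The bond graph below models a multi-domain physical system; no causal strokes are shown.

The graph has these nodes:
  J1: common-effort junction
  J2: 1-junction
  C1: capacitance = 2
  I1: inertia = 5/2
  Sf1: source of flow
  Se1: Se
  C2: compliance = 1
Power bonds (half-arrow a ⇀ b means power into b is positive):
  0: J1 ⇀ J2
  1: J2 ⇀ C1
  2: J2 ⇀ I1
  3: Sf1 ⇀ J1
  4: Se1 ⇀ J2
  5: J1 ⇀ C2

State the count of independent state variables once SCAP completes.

bond 3 |Sf1  (Sf1: flow source, stroke at near end)
bond 4 |J2  (Se1: effort source, stroke at far end)
bond 1 |J2  (C1: C, integral causality)
bond 2 |I1  (prefer integral on I1)
bond 0 |J2  (common-f at J2 fixed by 2)
bond 5 |J1  (only one effort-in slot at J1)

3  (C1, C2, I1 all integral)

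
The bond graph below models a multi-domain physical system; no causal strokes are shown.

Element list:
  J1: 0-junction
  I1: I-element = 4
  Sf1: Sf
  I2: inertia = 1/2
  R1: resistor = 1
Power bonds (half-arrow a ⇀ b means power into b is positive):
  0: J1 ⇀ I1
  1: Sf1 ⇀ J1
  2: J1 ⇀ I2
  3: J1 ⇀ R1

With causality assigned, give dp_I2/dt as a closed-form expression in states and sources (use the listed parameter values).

dp_I2/dt = F_Sf1 - p_I1/4 - 2*p_I2

bond 1 →Sf1  (Sf1 (Sf) sets flow on bond)
bond 0 →I1  (prefer integral on I1)
bond 2 →I2  (I2 integral (f out))
bond 3 →J1  (J1: last free bond brings effort in)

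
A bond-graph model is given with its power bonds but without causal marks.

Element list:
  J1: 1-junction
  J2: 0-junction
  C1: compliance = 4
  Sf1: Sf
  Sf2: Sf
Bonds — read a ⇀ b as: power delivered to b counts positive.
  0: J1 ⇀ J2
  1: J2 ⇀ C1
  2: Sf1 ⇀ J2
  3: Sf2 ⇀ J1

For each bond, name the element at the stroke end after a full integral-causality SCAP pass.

#0 |J1
#1 |J2
#2 |Sf1
#3 |Sf2

β2 →Sf1  (Sf1 (Sf) sets flow on bond)
β3 →Sf2  (source Sf2 imposes f)
β0 →J1  (J1 flow already set via bond 3)
β1 →J2  (J2 needs exactly one e-in)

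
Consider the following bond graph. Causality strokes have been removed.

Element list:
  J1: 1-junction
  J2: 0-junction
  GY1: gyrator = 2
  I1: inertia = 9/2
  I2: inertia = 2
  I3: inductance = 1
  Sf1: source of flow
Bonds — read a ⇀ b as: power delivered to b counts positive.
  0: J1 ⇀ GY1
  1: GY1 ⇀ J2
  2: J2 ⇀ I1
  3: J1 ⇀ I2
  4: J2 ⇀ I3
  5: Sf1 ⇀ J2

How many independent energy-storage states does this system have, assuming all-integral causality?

b5 stroke at Sf1  (Sf1: flow source, stroke at near end)
b2 stroke at I1  (I1 integral (f out))
b3 stroke at I2  (I2 outputs flow p/I2)
b0 stroke at J1  (J1 flow already set via bond 3)
b1 stroke at J2  (GY1 both-in/both-out from 0)
b4 stroke at I3  (J2 effort already set via bond 1)

3  (I1, I2, I3 all integral)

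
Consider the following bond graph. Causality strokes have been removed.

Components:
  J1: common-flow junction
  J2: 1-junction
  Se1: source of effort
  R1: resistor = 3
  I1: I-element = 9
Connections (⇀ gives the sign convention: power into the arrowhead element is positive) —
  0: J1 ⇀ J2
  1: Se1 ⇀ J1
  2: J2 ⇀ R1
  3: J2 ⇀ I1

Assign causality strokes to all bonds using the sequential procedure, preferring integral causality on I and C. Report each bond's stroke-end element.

β0 stroke at J2
β1 stroke at J1
β2 stroke at J2
β3 stroke at I1

#1 stroke→J1  (Se1 (Se) sets effort on bond)
#0 stroke→J2  (only one flow-in slot at J1)
#3 stroke→I1  (prefer integral on I1)
#2 stroke→J2  (1-jn J2 has f-setter on 3)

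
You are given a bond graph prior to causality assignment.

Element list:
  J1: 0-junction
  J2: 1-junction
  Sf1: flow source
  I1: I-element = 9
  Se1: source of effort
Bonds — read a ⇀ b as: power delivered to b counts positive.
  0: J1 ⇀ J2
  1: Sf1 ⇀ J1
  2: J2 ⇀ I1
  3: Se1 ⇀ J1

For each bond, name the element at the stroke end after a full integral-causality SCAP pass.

b1 stroke at Sf1  (Sf1 (Sf) sets flow on bond)
b3 stroke at J1  (Se1: effort source, stroke at far end)
b0 stroke at J2  (J1: bond 3 brought effort, rest push out)
b2 stroke at I1  (only one flow-in slot at J2)

bond 0 |J2
bond 1 |Sf1
bond 2 |I1
bond 3 |J1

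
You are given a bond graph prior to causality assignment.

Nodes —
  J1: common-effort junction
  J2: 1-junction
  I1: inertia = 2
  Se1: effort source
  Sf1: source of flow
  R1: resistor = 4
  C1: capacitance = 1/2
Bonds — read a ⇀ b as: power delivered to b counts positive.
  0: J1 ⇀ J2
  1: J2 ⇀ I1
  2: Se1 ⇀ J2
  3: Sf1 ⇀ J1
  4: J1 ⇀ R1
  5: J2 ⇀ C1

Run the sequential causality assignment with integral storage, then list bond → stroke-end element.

β2 stroke→J2  (Se1: effort source, stroke at far end)
β3 stroke→Sf1  (source Sf1 imposes f)
β1 stroke→I1  (I1 integral (f out))
β0 stroke→J2  (J2 flow already set via bond 1)
β5 stroke→J2  (1-jn J2 has f-setter on 1)
β4 stroke→J1  (J1 needs exactly one e-in)

#0 →J2
#1 →I1
#2 →J2
#3 →Sf1
#4 →J1
#5 →J2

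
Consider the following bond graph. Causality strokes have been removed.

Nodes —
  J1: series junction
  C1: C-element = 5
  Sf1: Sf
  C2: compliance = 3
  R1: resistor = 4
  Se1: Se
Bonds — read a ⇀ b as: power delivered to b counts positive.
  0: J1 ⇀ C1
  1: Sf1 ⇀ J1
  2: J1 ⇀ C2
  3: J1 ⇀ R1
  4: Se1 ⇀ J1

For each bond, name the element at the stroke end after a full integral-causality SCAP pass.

#0 →J1
#1 →Sf1
#2 →J1
#3 →J1
#4 →J1

bond 1 stroke at Sf1  (Sf1 (Sf) sets flow on bond)
bond 4 stroke at J1  (Se1 fixes effort; stroke away)
bond 0 stroke at J1  (1-jn J1 has f-setter on 1)
bond 2 stroke at J1  (1-jn J1 has f-setter on 1)
bond 3 stroke at J1  (common-f at J1 fixed by 1)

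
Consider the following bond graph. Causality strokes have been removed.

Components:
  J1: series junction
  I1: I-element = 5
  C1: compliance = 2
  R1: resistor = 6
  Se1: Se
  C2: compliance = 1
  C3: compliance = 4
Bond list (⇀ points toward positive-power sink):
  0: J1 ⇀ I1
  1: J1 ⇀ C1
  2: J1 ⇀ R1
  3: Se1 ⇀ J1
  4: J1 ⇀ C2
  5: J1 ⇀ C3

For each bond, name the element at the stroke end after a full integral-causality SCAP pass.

#0 →I1
#1 →J1
#2 →J1
#3 →J1
#4 →J1
#5 →J1

b3 →J1  (source Se1 imposes e)
b0 →I1  (I1 outputs flow p/I1)
b1 →J1  (J1: bond 0 brought flow, rest push out)
b2 →J1  (J1: bond 0 brought flow, rest push out)
b4 →J1  (J1: bond 0 brought flow, rest push out)
b5 →J1  (J1 flow already set via bond 0)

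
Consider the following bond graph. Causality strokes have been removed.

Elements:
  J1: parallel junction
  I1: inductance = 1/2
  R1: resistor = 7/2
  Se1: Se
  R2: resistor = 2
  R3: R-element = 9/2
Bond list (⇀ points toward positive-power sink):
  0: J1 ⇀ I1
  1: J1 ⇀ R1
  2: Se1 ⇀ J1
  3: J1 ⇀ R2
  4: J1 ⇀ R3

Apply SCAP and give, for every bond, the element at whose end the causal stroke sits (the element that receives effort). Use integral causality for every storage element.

β2 |J1  (Se1 (Se) sets effort on bond)
β0 |I1  (0-jn J1 has e-setter on 2)
β1 |R1  (common-e at J1 fixed by 2)
β3 |R2  (J1 effort already set via bond 2)
β4 |R3  (J1: bond 2 brought effort, rest push out)

#0 stroke→I1
#1 stroke→R1
#2 stroke→J1
#3 stroke→R2
#4 stroke→R3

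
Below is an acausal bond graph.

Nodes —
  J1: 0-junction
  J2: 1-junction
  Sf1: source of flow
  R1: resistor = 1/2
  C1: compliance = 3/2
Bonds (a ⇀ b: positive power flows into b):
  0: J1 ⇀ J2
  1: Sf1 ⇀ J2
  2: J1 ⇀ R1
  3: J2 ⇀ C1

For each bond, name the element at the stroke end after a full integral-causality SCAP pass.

β1 stroke at Sf1  (source Sf1 imposes f)
β0 stroke at J2  (J2: bond 1 brought flow, rest push out)
β3 stroke at J2  (J2 flow already set via bond 1)
β2 stroke at J1  (J1 needs exactly one e-in)

bond 0 |J2
bond 1 |Sf1
bond 2 |J1
bond 3 |J2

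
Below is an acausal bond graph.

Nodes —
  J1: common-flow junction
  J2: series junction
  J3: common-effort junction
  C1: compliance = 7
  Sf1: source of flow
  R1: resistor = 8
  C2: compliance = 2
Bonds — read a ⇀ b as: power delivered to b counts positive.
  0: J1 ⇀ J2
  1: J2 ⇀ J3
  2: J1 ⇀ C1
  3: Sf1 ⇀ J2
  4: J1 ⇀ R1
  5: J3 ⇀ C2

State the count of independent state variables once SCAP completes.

2  (C1, C2 all integral)

β3 stroke→Sf1  (source Sf1 imposes f)
β0 stroke→J2  (common-f at J2 fixed by 3)
β1 stroke→J2  (J2: bond 3 brought flow, rest push out)
β5 stroke→J3  (J3: last free bond brings effort in)
β2 stroke→J1  (J1 flow already set via bond 0)
β4 stroke→J1  (common-f at J1 fixed by 0)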